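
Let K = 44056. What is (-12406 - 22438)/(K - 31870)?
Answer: -17422/6093 ≈ -2.8593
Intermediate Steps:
(-12406 - 22438)/(K - 31870) = (-12406 - 22438)/(44056 - 31870) = -34844/12186 = -34844*1/12186 = -17422/6093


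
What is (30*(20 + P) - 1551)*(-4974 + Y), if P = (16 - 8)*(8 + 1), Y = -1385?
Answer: -7688031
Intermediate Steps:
P = 72 (P = 8*9 = 72)
(30*(20 + P) - 1551)*(-4974 + Y) = (30*(20 + 72) - 1551)*(-4974 - 1385) = (30*92 - 1551)*(-6359) = (2760 - 1551)*(-6359) = 1209*(-6359) = -7688031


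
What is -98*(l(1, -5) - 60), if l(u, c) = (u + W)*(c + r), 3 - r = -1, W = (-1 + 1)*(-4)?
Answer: 5978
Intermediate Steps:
W = 0 (W = 0*(-4) = 0)
r = 4 (r = 3 - 1*(-1) = 3 + 1 = 4)
l(u, c) = u*(4 + c) (l(u, c) = (u + 0)*(c + 4) = u*(4 + c))
-98*(l(1, -5) - 60) = -98*(1*(4 - 5) - 60) = -98*(1*(-1) - 60) = -98*(-1 - 60) = -98*(-61) = 5978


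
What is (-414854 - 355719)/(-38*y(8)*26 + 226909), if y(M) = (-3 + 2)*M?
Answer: -770573/234813 ≈ -3.2816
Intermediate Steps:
y(M) = -M
(-414854 - 355719)/(-38*y(8)*26 + 226909) = (-414854 - 355719)/(-(-38)*8*26 + 226909) = -770573/(-38*(-8)*26 + 226909) = -770573/(304*26 + 226909) = -770573/(7904 + 226909) = -770573/234813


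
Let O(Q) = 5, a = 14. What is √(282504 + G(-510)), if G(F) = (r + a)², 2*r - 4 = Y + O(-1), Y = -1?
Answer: 14*√1443 ≈ 531.82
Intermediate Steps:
r = 4 (r = 2 + (-1 + 5)/2 = 2 + (½)*4 = 2 + 2 = 4)
G(F) = 324 (G(F) = (4 + 14)² = 18² = 324)
√(282504 + G(-510)) = √(282504 + 324) = √282828 = 14*√1443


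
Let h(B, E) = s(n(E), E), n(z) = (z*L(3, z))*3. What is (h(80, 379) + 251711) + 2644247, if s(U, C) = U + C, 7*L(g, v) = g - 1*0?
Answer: 20277770/7 ≈ 2.8968e+6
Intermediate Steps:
L(g, v) = g/7 (L(g, v) = (g - 1*0)/7 = (g + 0)/7 = g/7)
n(z) = 9*z/7 (n(z) = (z*((⅐)*3))*3 = (z*(3/7))*3 = (3*z/7)*3 = 9*z/7)
s(U, C) = C + U
h(B, E) = 16*E/7 (h(B, E) = E + 9*E/7 = 16*E/7)
(h(80, 379) + 251711) + 2644247 = ((16/7)*379 + 251711) + 2644247 = (6064/7 + 251711) + 2644247 = 1768041/7 + 2644247 = 20277770/7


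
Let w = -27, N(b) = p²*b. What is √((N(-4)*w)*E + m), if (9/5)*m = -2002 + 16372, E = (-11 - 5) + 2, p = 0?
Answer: 5*√2874/3 ≈ 89.349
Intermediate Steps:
N(b) = 0 (N(b) = 0²*b = 0*b = 0)
E = -14 (E = -16 + 2 = -14)
m = 23950/3 (m = 5*(-2002 + 16372)/9 = (5/9)*14370 = 23950/3 ≈ 7983.3)
√((N(-4)*w)*E + m) = √((0*(-27))*(-14) + 23950/3) = √(0*(-14) + 23950/3) = √(0 + 23950/3) = √(23950/3) = 5*√2874/3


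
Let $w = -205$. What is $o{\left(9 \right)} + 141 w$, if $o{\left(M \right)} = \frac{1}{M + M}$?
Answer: $- \frac{520289}{18} \approx -28905.0$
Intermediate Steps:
$o{\left(M \right)} = \frac{1}{2 M}$
$o{\left(9 \right)} + 141 w = \frac{1}{2 \cdot 9} + 141 \left(-205\right) = \frac{1}{2} \cdot \frac{1}{9} - 28905 = \frac{1}{18} - 28905 = - \frac{520289}{18}$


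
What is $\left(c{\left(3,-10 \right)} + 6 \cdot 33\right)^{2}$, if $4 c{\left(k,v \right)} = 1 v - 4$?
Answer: $\frac{151321}{4} \approx 37830.0$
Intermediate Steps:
$c{\left(k,v \right)} = -1 + \frac{v}{4}$ ($c{\left(k,v \right)} = \frac{1 v - 4}{4} = \frac{v - 4}{4} = \frac{-4 + v}{4} = -1 + \frac{v}{4}$)
$\left(c{\left(3,-10 \right)} + 6 \cdot 33\right)^{2} = \left(\left(-1 + \frac{1}{4} \left(-10\right)\right) + 6 \cdot 33\right)^{2} = \left(\left(-1 - \frac{5}{2}\right) + 198\right)^{2} = \left(- \frac{7}{2} + 198\right)^{2} = \left(\frac{389}{2}\right)^{2} = \frac{151321}{4}$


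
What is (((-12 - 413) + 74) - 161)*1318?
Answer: -674816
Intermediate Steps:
(((-12 - 413) + 74) - 161)*1318 = ((-425 + 74) - 161)*1318 = (-351 - 161)*1318 = -512*1318 = -674816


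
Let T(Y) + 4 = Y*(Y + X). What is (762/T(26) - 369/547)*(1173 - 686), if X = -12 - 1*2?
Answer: 73819947/84238 ≈ 876.33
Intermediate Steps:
X = -14 (X = -12 - 2 = -14)
T(Y) = -4 + Y*(-14 + Y) (T(Y) = -4 + Y*(Y - 14) = -4 + Y*(-14 + Y))
(762/T(26) - 369/547)*(1173 - 686) = (762/(-4 + 26² - 14*26) - 369/547)*(1173 - 686) = (762/(-4 + 676 - 364) - 369*1/547)*487 = (762/308 - 369/547)*487 = (762*(1/308) - 369/547)*487 = (381/154 - 369/547)*487 = (151581/84238)*487 = 73819947/84238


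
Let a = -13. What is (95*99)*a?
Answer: -122265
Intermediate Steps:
(95*99)*a = (95*99)*(-13) = 9405*(-13) = -122265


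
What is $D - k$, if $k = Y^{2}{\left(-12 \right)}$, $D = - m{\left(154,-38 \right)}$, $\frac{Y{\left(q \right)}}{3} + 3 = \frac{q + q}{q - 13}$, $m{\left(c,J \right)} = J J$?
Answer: $- \frac{925909}{625} \approx -1481.5$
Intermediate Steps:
$m{\left(c,J \right)} = J^{2}$
$Y{\left(q \right)} = -9 + \frac{6 q}{-13 + q}$ ($Y{\left(q \right)} = -9 + 3 \frac{q + q}{q - 13} = -9 + 3 \frac{2 q}{-13 + q} = -9 + \frac{6 q}{-13 + q}$)
$D = -1444$ ($D = - \left(-38\right)^{2} = \left(-1\right) 1444 = -1444$)
$k = \frac{23409}{625}$ ($k = \left(\frac{3 \left(39 - -12\right)}{-13 - 12}\right)^{2} = \left(\frac{3 \left(39 + 12\right)}{-25}\right)^{2} = \left(3 \left(- \frac{1}{25}\right) 51\right)^{2} = \left(- \frac{153}{25}\right)^{2} = \frac{23409}{625} \approx 37.454$)
$D - k = -1444 - \frac{23409}{625} = - \frac{925909}{625}$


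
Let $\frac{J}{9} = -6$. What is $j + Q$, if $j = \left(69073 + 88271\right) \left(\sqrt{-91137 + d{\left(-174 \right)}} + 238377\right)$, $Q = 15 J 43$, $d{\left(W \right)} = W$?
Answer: $37507155858 + 157344 i \sqrt{91311} \approx 3.7507 \cdot 10^{10} + 4.7546 \cdot 10^{7} i$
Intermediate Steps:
$J = -54$ ($J = 9 \left(-6\right) = -54$)
$Q = -34830$ ($Q = 15 \left(-54\right) 43 = \left(-810\right) 43 = -34830$)
$j = 37507190688 + 157344 i \sqrt{91311}$ ($j = \left(69073 + 88271\right) \left(\sqrt{-91137 - 174} + 238377\right) = 157344 \left(\sqrt{-91311} + 238377\right) = 157344 \left(i \sqrt{91311} + 238377\right) = 157344 \left(238377 + i \sqrt{91311}\right) = 37507190688 + 157344 i \sqrt{91311} \approx 3.7507 \cdot 10^{10} + 4.7546 \cdot 10^{7} i$)
$j + Q = \left(37507190688 + 157344 i \sqrt{91311}\right) - 34830 = 37507155858 + 157344 i \sqrt{91311}$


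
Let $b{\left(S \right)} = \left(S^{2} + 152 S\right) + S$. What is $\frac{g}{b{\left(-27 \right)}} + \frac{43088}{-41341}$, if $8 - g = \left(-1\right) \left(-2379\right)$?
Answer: $- \frac{48565865}{140642082} \approx -0.34532$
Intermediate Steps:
$b{\left(S \right)} = S^{2} + 153 S$
$g = -2371$ ($g = 8 - \left(-1\right) \left(-2379\right) = 8 - 2379 = -2371$)
$\frac{g}{b{\left(-27 \right)}} + \frac{43088}{-41341} = - \frac{2371}{\left(-27\right) \left(153 - 27\right)} + \frac{43088}{-41341} = - \frac{2371}{\left(-27\right) 126} + 43088 \left(- \frac{1}{41341}\right) = - \frac{2371}{-3402} - \frac{43088}{41341} = \left(-2371\right) \left(- \frac{1}{3402}\right) - \frac{43088}{41341} = \frac{2371}{3402} - \frac{43088}{41341} = - \frac{48565865}{140642082}$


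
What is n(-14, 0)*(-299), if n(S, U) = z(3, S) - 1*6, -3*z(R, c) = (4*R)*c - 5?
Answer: -46345/3 ≈ -15448.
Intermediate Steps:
z(R, c) = 5/3 - 4*R*c/3 (z(R, c) = -((4*R)*c - 5)/3 = -(4*R*c - 5)/3 = -(-5 + 4*R*c)/3 = 5/3 - 4*R*c/3)
n(S, U) = -13/3 - 4*S (n(S, U) = (5/3 - 4/3*3*S) - 1*6 = (5/3 - 4*S) - 6 = -13/3 - 4*S)
n(-14, 0)*(-299) = (-13/3 - 4*(-14))*(-299) = (-13/3 + 56)*(-299) = (155/3)*(-299) = -46345/3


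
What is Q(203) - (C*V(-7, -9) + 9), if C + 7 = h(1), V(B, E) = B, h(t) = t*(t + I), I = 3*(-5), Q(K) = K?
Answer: 47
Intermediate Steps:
I = -15
h(t) = t*(-15 + t) (h(t) = t*(t - 15) = t*(-15 + t))
C = -21 (C = -7 + 1*(-15 + 1) = -7 + 1*(-14) = -7 - 14 = -21)
Q(203) - (C*V(-7, -9) + 9) = 203 - (-21*(-7) + 9) = 203 - (147 + 9) = 203 - 1*156 = 203 - 156 = 47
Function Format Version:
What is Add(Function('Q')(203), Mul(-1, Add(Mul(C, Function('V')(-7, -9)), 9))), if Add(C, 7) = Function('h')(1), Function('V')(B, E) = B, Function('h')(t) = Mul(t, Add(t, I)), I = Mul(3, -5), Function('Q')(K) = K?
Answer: 47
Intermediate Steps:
I = -15
Function('h')(t) = Mul(t, Add(-15, t)) (Function('h')(t) = Mul(t, Add(t, -15)) = Mul(t, Add(-15, t)))
C = -21 (C = Add(-7, Mul(1, Add(-15, 1))) = Add(-7, Mul(1, -14)) = Add(-7, -14) = -21)
Add(Function('Q')(203), Mul(-1, Add(Mul(C, Function('V')(-7, -9)), 9))) = Add(203, Mul(-1, Add(Mul(-21, -7), 9))) = Add(203, Mul(-1, Add(147, 9))) = Add(203, Mul(-1, 156)) = Add(203, -156) = 47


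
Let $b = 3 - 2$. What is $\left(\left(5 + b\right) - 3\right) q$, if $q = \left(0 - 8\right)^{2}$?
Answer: $192$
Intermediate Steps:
$b = 1$ ($b = 3 - 2 = 1$)
$q = 64$ ($q = \left(-8\right)^{2} = 64$)
$\left(\left(5 + b\right) - 3\right) q = \left(\left(5 + 1\right) - 3\right) 64 = \left(6 - 3\right) 64 = 3 \cdot 64 = 192$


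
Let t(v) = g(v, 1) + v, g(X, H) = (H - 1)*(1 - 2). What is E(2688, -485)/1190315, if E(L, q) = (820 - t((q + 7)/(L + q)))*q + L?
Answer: -124349038/374609135 ≈ -0.33194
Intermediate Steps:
g(X, H) = 1 - H (g(X, H) = (-1 + H)*(-1) = 1 - H)
t(v) = v (t(v) = (1 - 1*1) + v = (1 - 1) + v = 0 + v = v)
E(L, q) = L + q*(820 - (7 + q)/(L + q)) (E(L, q) = (820 - (q + 7)/(L + q))*q + L = (820 - (7 + q)/(L + q))*q + L = q*(820 - (7 + q)/(L + q)) + L = L + q*(820 - (7 + q)/(L + q)))
E(2688, -485)/1190315 = (((2688 - 485)*(2688 + 820*(-485)) - 1*(-485)*(7 - 485))/(2688 - 485))/1190315 = ((2203*(2688 - 397700) - 1*(-485)*(-478))/2203)*(1/1190315) = ((2203*(-395012) - 231830)/2203)*(1/1190315) = ((-870211436 - 231830)/2203)*(1/1190315) = ((1/2203)*(-870443266))*(1/1190315) = -870443266/2203*1/1190315 = -124349038/374609135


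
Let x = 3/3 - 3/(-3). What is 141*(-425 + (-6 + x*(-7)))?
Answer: -62745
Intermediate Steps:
x = 2 (x = 3*(1/3) - 3*(-1/3) = 1 + 1 = 2)
141*(-425 + (-6 + x*(-7))) = 141*(-425 + (-6 + 2*(-7))) = 141*(-425 + (-6 - 14)) = 141*(-425 - 20) = 141*(-445) = -62745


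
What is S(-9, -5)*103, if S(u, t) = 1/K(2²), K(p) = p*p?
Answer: 103/16 ≈ 6.4375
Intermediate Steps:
K(p) = p²
S(u, t) = 1/16 (S(u, t) = 1/((2²)²) = 1/(4²) = 1/16)
S(-9, -5)*103 = (1/16)*103 = 103/16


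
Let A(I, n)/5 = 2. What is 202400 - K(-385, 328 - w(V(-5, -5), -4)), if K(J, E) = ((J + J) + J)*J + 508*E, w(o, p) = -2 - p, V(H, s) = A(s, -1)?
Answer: -407883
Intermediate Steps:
A(I, n) = 10 (A(I, n) = 5*2 = 10)
V(H, s) = 10
K(J, E) = 3*J**2 + 508*E (K(J, E) = (2*J + J)*J + 508*E = (3*J)*J + 508*E = 3*J**2 + 508*E)
202400 - K(-385, 328 - w(V(-5, -5), -4)) = 202400 - (3*(-385)**2 + 508*(328 - (-2 - 1*(-4)))) = 202400 - (3*148225 + 508*(328 - (-2 + 4))) = 202400 - (444675 + 508*(328 - 1*2)) = 202400 - (444675 + 508*(328 - 2)) = 202400 - (444675 + 508*326) = 202400 - (444675 + 165608) = 202400 - 1*610283 = 202400 - 610283 = -407883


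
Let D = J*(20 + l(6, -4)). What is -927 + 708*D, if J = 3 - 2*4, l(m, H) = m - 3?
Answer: -82347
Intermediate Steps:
l(m, H) = -3 + m
J = -5 (J = 3 - 8 = -5)
D = -115 (D = -5*(20 + (-3 + 6)) = -5*(20 + 3) = -5*23 = -115)
-927 + 708*D = -927 + 708*(-115) = -927 - 81420 = -82347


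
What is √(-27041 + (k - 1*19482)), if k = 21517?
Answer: I*√25006 ≈ 158.13*I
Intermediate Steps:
√(-27041 + (k - 1*19482)) = √(-27041 + (21517 - 1*19482)) = √(-27041 + (21517 - 19482)) = √(-27041 + 2035) = √(-25006) = I*√25006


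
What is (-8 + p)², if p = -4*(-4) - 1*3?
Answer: 25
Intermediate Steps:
p = 13 (p = 16 - 3 = 13)
(-8 + p)² = (-8 + 13)² = 5² = 25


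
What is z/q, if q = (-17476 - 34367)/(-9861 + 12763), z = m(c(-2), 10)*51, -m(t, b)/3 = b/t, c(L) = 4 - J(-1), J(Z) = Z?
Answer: 296004/17281 ≈ 17.129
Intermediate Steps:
c(L) = 5 (c(L) = 4 - 1*(-1) = 4 + 1 = 5)
m(t, b) = -3*b/t
z = -306 (z = -3*10/5*51 = -3*10*⅕*51 = -6*51 = -306)
q = -51843/2902 ≈ -17.865
z/q = -306/(-51843/2902) = -306*(-2902/51843) = 296004/17281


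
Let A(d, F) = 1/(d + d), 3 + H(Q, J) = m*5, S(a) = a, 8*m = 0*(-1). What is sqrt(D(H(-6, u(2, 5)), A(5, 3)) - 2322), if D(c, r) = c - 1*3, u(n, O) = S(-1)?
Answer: 2*I*sqrt(582) ≈ 48.249*I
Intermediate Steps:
m = 0 (m = (0*(-1))/8 = (1/8)*0 = 0)
u(n, O) = -1
H(Q, J) = -3 (H(Q, J) = -3 + 0*5 = -3 + 0 = -3)
A(d, F) = 1/(2*d)
D(c, r) = -3 + c (D(c, r) = c - 3 = -3 + c)
sqrt(D(H(-6, u(2, 5)), A(5, 3)) - 2322) = sqrt((-3 - 3) - 2322) = sqrt(-6 - 2322) = sqrt(-2328) = 2*I*sqrt(582)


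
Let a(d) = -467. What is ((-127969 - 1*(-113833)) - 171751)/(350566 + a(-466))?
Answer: -185887/350099 ≈ -0.53096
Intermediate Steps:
((-127969 - 1*(-113833)) - 171751)/(350566 + a(-466)) = ((-127969 - 1*(-113833)) - 171751)/(350566 - 467) = ((-127969 + 113833) - 171751)/350099 = (-14136 - 171751)*(1/350099) = -185887*1/350099 = -185887/350099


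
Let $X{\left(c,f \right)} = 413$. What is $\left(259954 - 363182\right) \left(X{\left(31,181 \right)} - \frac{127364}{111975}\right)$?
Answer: $- \frac{4760701007908}{111975} \approx -4.2516 \cdot 10^{7}$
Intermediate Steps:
$\left(259954 - 363182\right) \left(X{\left(31,181 \right)} - \frac{127364}{111975}\right) = \left(259954 - 363182\right) \left(413 - \frac{127364}{111975}\right) = - 103228 \left(413 - \frac{127364}{111975}\right) = \left(-103228\right) \frac{46118311}{111975} = - \frac{4760701007908}{111975}$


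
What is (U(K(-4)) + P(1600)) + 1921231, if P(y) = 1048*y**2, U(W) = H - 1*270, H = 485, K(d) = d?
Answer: 2684801446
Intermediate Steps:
U(W) = 215 (U(W) = 485 - 1*270 = 485 - 270 = 215)
(U(K(-4)) + P(1600)) + 1921231 = (215 + 1048*1600**2) + 1921231 = (215 + 1048*2560000) + 1921231 = (215 + 2682880000) + 1921231 = 2682880215 + 1921231 = 2684801446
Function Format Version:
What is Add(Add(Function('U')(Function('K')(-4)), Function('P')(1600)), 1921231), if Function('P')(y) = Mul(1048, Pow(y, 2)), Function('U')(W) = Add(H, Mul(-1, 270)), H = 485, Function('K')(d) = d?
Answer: 2684801446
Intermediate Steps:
Function('U')(W) = 215 (Function('U')(W) = Add(485, Mul(-1, 270)) = Add(485, -270) = 215)
Add(Add(Function('U')(Function('K')(-4)), Function('P')(1600)), 1921231) = Add(Add(215, Mul(1048, Pow(1600, 2))), 1921231) = Add(Add(215, Mul(1048, 2560000)), 1921231) = Add(Add(215, 2682880000), 1921231) = Add(2682880215, 1921231) = 2684801446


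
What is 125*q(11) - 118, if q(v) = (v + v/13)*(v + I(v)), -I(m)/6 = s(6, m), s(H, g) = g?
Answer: -1060284/13 ≈ -81560.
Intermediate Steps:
I(m) = -6*m
q(v) = -70*v**2/13 (q(v) = (v + v/13)*(v - 6*v) = (v + v*(1/13))*(-5*v) = (v + v/13)*(-5*v) = (14*v/13)*(-5*v) = -70*v**2/13)
125*q(11) - 118 = 125*(-70/13*11**2) - 118 = 125*(-70/13*121) - 118 = 125*(-8470/13) - 118 = -1058750/13 - 118 = -1060284/13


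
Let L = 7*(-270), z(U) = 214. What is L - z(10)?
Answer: -2104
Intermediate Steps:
L = -1890
L - z(10) = -1890 - 1*214 = -1890 - 214 = -2104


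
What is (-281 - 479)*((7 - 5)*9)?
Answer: -13680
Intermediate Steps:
(-281 - 479)*((7 - 5)*9) = -1520*9 = -760*18 = -13680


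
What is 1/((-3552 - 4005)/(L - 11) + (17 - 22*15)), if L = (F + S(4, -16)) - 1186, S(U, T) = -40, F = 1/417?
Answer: -515828/158302895 ≈ -0.0032585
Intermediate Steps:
F = 1/417 ≈ 0.0023981
L = -511241/417 (L = (1/417 - 40) - 1186 = -16679/417 - 1186 = -511241/417 ≈ -1226.0)
1/((-3552 - 4005)/(L - 11) + (17 - 22*15)) = 1/((-3552 - 4005)/(-511241/417 - 11) + (17 - 22*15)) = 1/(-7557/(-515828/417) + (17 - 330)) = 1/(-7557*(-417/515828) - 313) = 1/(3151269/515828 - 313) = 1/(-158302895/515828) = -515828/158302895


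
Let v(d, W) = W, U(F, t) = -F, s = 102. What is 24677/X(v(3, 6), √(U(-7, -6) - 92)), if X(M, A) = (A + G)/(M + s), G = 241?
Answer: 321146478/29083 - 1332558*I*√85/29083 ≈ 11042.0 - 422.43*I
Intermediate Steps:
X(M, A) = (241 + A)/(102 + M) (X(M, A) = (A + 241)/(M + 102) = (241 + A)/(102 + M))
24677/X(v(3, 6), √(U(-7, -6) - 92)) = 24677/(((241 + √(-1*(-7) - 92))/(102 + 6))) = 24677/(((241 + √(7 - 92))/108)) = 24677/(((241 + √(-85))/108)) = 24677/(((241 + I*√85)/108)) = 24677/(241/108 + I*√85/108)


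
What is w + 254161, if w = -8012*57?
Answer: -202523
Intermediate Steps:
w = -456684
w + 254161 = -456684 + 254161 = -202523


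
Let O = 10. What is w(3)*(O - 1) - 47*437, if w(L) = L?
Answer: -20512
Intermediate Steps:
w(3)*(O - 1) - 47*437 = 3*(10 - 1) - 47*437 = 3*9 - 20539 = 27 - 20539 = -20512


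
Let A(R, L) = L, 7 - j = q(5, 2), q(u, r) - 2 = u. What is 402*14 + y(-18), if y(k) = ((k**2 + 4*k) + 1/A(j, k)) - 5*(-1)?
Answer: 105929/18 ≈ 5884.9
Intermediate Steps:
q(u, r) = 2 + u
j = 0 (j = 7 - (2 + 5) = 7 - 1*7 = 7 - 7 = 0)
y(k) = 5 + 1/k + k**2 + 4*k (y(k) = ((k**2 + 4*k) + 1/k) - 5*(-1) = (1/k + k**2 + 4*k) + 5 = 5 + 1/k + k**2 + 4*k)
402*14 + y(-18) = 402*14 + (5 + 1/(-18) + (-18)**2 + 4*(-18)) = 5628 + (5 - 1/18 + 324 - 72) = 5628 + 4625/18 = 105929/18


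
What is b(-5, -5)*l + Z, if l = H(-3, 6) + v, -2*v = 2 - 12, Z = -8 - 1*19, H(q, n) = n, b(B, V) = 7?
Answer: 50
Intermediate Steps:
Z = -27 (Z = -8 - 19 = -27)
v = 5 (v = -(2 - 12)/2 = -½*(-10) = 5)
l = 11 (l = 6 + 5 = 11)
b(-5, -5)*l + Z = 7*11 - 27 = 77 - 27 = 50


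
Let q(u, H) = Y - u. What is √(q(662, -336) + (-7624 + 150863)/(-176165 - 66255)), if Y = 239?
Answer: 7*I*√127006928855/121210 ≈ 20.581*I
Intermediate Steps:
q(u, H) = 239 - u
√(q(662, -336) + (-7624 + 150863)/(-176165 - 66255)) = √((239 - 1*662) + (-7624 + 150863)/(-176165 - 66255)) = √((239 - 662) + 143239/(-242420)) = √(-423 + 143239*(-1/242420)) = √(-423 - 143239/242420) = √(-102686899/242420) = 7*I*√127006928855/121210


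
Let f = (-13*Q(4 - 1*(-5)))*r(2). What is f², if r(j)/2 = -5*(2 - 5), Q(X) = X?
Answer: 12320100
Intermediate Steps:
r(j) = 30 (r(j) = 2*(-5*(2 - 5)) = 2*(-5*(-3)) = 2*15 = 30)
f = -3510 (f = -13*(4 - 1*(-5))*30 = -13*(4 + 5)*30 = -13*9*30 = -117*30 = -3510)
f² = (-3510)² = 12320100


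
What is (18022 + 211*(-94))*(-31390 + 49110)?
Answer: -32108640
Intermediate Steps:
(18022 + 211*(-94))*(-31390 + 49110) = (18022 - 19834)*17720 = -1812*17720 = -32108640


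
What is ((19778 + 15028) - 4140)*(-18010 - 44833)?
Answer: -1927143438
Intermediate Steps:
((19778 + 15028) - 4140)*(-18010 - 44833) = (34806 - 4140)*(-62843) = 30666*(-62843) = -1927143438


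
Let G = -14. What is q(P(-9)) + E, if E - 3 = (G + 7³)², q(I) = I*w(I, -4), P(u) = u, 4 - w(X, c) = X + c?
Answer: 108091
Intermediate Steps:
w(X, c) = 4 - X - c (w(X, c) = 4 - (X + c) = 4 + (-X - c) = 4 - X - c)
q(I) = I*(8 - I) (q(I) = I*(4 - I - 1*(-4)) = I*(4 - I + 4) = I*(8 - I))
E = 108244 (E = 3 + (-14 + 7³)² = 3 + (-14 + 343)² = 3 + 329² = 3 + 108241 = 108244)
q(P(-9)) + E = -9*(8 - 1*(-9)) + 108244 = -9*(8 + 9) + 108244 = -9*17 + 108244 = -153 + 108244 = 108091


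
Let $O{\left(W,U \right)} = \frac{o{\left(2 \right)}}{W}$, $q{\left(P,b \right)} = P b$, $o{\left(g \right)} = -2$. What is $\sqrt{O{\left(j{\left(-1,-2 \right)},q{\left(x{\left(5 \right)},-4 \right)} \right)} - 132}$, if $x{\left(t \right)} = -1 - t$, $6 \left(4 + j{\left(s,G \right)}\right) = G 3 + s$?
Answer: $\frac{4 i \sqrt{7905}}{31} \approx 11.472 i$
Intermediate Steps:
$j{\left(s,G \right)} = -4 + \frac{G}{2} + \frac{s}{6}$ ($j{\left(s,G \right)} = -4 + \frac{G 3 + s}{6} = -4 + \frac{3 G + s}{6} = -4 + \frac{s + 3 G}{6} = -4 + \left(\frac{G}{2} + \frac{s}{6}\right) = -4 + \frac{G}{2} + \frac{s}{6}$)
$O{\left(W,U \right)} = - \frac{2}{W}$
$\sqrt{O{\left(j{\left(-1,-2 \right)},q{\left(x{\left(5 \right)},-4 \right)} \right)} - 132} = \sqrt{- \frac{2}{-4 + \frac{1}{2} \left(-2\right) + \frac{1}{6} \left(-1\right)} - 132} = \sqrt{- \frac{2}{-4 - 1 - \frac{1}{6}} - 132} = \sqrt{- \frac{2}{- \frac{31}{6}} - 132} = \sqrt{\left(-2\right) \left(- \frac{6}{31}\right) - 132} = \sqrt{\frac{12}{31} - 132} = \sqrt{- \frac{4080}{31}} = \frac{4 i \sqrt{7905}}{31}$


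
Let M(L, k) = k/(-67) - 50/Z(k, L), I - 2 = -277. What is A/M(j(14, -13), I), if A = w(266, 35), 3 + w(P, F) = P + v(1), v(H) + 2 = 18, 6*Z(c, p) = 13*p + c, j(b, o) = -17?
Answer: 2317932/39125 ≈ 59.244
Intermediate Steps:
Z(c, p) = c/6 + 13*p/6 (Z(c, p) = (13*p + c)/6 = (c + 13*p)/6 = c/6 + 13*p/6)
v(H) = 16 (v(H) = -2 + 18 = 16)
I = -275 (I = 2 - 277 = -275)
w(P, F) = 13 + P (w(P, F) = -3 + (P + 16) = -3 + (16 + P) = 13 + P)
M(L, k) = -50/(k/6 + 13*L/6) - k/67 (M(L, k) = k/(-67) - 50/(k/6 + 13*L/6) = k*(-1/67) - 50/(k/6 + 13*L/6) = -k/67 - 50/(k/6 + 13*L/6) = -50/(k/6 + 13*L/6) - k/67)
A = 279 (A = 13 + 266 = 279)
A/M(j(14, -13), I) = 279/(((-20100 - 1*(-275)*(-275 + 13*(-17)))/(67*(-275 + 13*(-17))))) = 279/(((-20100 - 1*(-275)*(-275 - 221))/(67*(-275 - 221)))) = 279/(((1/67)*(-20100 - 1*(-275)*(-496))/(-496))) = 279/(((1/67)*(-1/496)*(-20100 - 136400))) = 279/(((1/67)*(-1/496)*(-156500))) = 279/(39125/8308) = 279*(8308/39125) = 2317932/39125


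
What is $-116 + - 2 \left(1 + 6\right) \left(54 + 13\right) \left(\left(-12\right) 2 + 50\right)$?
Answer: $-24504$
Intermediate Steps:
$-116 + - 2 \left(1 + 6\right) \left(54 + 13\right) \left(\left(-12\right) 2 + 50\right) = -116 + \left(-2\right) 7 \cdot 67 \left(-24 + 50\right) = -116 - 14 \cdot 67 \cdot 26 = -116 - 24388 = -24504$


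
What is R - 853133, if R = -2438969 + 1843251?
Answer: -1448851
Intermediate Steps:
R = -595718
R - 853133 = -595718 - 853133 = -1448851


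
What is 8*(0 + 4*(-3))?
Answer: -96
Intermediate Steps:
8*(0 + 4*(-3)) = 8*(0 - 12) = 8*(-12) = -96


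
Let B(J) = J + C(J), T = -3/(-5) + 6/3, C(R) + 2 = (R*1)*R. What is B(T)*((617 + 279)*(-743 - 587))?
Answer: -43853824/5 ≈ -8.7708e+6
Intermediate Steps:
C(R) = -2 + R**2 (C(R) = -2 + (R*1)*R = -2 + R*R = -2 + R**2)
T = 13/5 (T = -3*(-1/5) + 6*(1/3) = 3/5 + 2 = 13/5 ≈ 2.6000)
B(J) = -2 + J + J**2 (B(J) = J + (-2 + J**2) = -2 + J + J**2)
B(T)*((617 + 279)*(-743 - 587)) = (-2 + 13/5 + (13/5)**2)*((617 + 279)*(-743 - 587)) = (-2 + 13/5 + 169/25)*(896*(-1330)) = (184/25)*(-1191680) = -43853824/5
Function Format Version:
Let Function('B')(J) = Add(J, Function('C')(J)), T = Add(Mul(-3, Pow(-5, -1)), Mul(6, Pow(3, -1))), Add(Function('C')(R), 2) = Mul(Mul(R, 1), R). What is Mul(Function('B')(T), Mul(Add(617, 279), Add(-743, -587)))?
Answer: Rational(-43853824, 5) ≈ -8.7708e+6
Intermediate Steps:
Function('C')(R) = Add(-2, Pow(R, 2)) (Function('C')(R) = Add(-2, Mul(Mul(R, 1), R)) = Add(-2, Mul(R, R)) = Add(-2, Pow(R, 2)))
T = Rational(13, 5) (T = Add(Mul(-3, Rational(-1, 5)), Mul(6, Rational(1, 3))) = Add(Rational(3, 5), 2) = Rational(13, 5) ≈ 2.6000)
Function('B')(J) = Add(-2, J, Pow(J, 2)) (Function('B')(J) = Add(J, Add(-2, Pow(J, 2))) = Add(-2, J, Pow(J, 2)))
Mul(Function('B')(T), Mul(Add(617, 279), Add(-743, -587))) = Mul(Add(-2, Rational(13, 5), Pow(Rational(13, 5), 2)), Mul(Add(617, 279), Add(-743, -587))) = Mul(Add(-2, Rational(13, 5), Rational(169, 25)), Mul(896, -1330)) = Mul(Rational(184, 25), -1191680) = Rational(-43853824, 5)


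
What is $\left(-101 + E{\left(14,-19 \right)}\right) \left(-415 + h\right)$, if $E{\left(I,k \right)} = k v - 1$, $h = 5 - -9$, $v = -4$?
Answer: $10426$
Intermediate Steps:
$h = 14$ ($h = 5 + 9 = 14$)
$E{\left(I,k \right)} = -1 - 4 k$ ($E{\left(I,k \right)} = k \left(-4\right) - 1 = - 4 k - 1 = -1 - 4 k$)
$\left(-101 + E{\left(14,-19 \right)}\right) \left(-415 + h\right) = \left(-101 - -75\right) \left(-415 + 14\right) = \left(-101 + \left(-1 + 76\right)\right) \left(-401\right) = \left(-101 + 75\right) \left(-401\right) = \left(-26\right) \left(-401\right) = 10426$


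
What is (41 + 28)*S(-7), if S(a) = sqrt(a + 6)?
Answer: 69*I ≈ 69.0*I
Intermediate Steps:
S(a) = sqrt(6 + a)
(41 + 28)*S(-7) = (41 + 28)*sqrt(6 - 7) = 69*sqrt(-1) = 69*I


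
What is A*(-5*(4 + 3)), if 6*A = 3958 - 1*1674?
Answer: -39970/3 ≈ -13323.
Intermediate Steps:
A = 1142/3 (A = (3958 - 1*1674)/6 = (3958 - 1674)/6 = (⅙)*2284 = 1142/3 ≈ 380.67)
A*(-5*(4 + 3)) = 1142*(-5*(4 + 3))/3 = 1142*(-5*7)/3 = (1142/3)*(-35) = -39970/3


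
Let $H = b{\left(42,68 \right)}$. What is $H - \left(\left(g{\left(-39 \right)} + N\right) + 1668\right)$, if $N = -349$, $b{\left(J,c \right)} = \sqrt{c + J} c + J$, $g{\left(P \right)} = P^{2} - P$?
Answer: $-2837 + 68 \sqrt{110} \approx -2123.8$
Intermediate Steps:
$b{\left(J,c \right)} = J + c \sqrt{J + c}$ ($b{\left(J,c \right)} = \sqrt{J + c} c + J = c \sqrt{J + c} + J = J + c \sqrt{J + c}$)
$H = 42 + 68 \sqrt{110}$ ($H = 42 + 68 \sqrt{42 + 68} = 42 + 68 \sqrt{110} \approx 755.19$)
$H - \left(\left(g{\left(-39 \right)} + N\right) + 1668\right) = \left(42 + 68 \sqrt{110}\right) - \left(\left(- 39 \left(-1 - 39\right) - 349\right) + 1668\right) = \left(42 + 68 \sqrt{110}\right) - \left(\left(\left(-39\right) \left(-40\right) - 349\right) + 1668\right) = \left(42 + 68 \sqrt{110}\right) - \left(\left(1560 - 349\right) + 1668\right) = \left(42 + 68 \sqrt{110}\right) - \left(1211 + 1668\right) = \left(42 + 68 \sqrt{110}\right) - 2879 = -2837 + 68 \sqrt{110}$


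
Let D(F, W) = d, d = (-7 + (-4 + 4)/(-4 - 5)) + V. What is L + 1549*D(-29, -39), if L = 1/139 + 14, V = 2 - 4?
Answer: -1935852/139 ≈ -13927.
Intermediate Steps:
V = -2
L = 1947/139 (L = 1/139 + 14 = 1947/139 ≈ 14.007)
d = -9 (d = (-7 + (-4 + 4)/(-4 - 5)) - 2 = (-7 + 0/(-9)) - 2 = (-7 + 0*(-1/9)) - 2 = (-7 + 0) - 2 = -7 - 2 = -9)
D(F, W) = -9
L + 1549*D(-29, -39) = 1947/139 + 1549*(-9) = 1947/139 - 13941 = -1935852/139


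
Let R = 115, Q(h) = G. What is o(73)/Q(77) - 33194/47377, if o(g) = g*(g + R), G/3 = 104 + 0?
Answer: 159961355/3695406 ≈ 43.287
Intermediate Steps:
G = 312 (G = 3*(104 + 0) = 3*104 = 312)
Q(h) = 312
o(g) = g*(115 + g) (o(g) = g*(g + 115) = g*(115 + g))
o(73)/Q(77) - 33194/47377 = (73*(115 + 73))/312 - 33194/47377 = (73*188)*(1/312) - 33194*1/47377 = 13724*(1/312) - 33194/47377 = 3431/78 - 33194/47377 = 159961355/3695406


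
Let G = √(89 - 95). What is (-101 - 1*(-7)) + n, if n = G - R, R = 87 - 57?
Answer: -124 + I*√6 ≈ -124.0 + 2.4495*I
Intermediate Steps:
G = I*√6 (G = √(-6) = I*√6 ≈ 2.4495*I)
R = 30
n = -30 + I*√6 (n = I*√6 - 1*30 = I*√6 - 30 = -30 + I*√6 ≈ -30.0 + 2.4495*I)
(-101 - 1*(-7)) + n = (-101 - 1*(-7)) + (-30 + I*√6) = (-101 + 7) + (-30 + I*√6) = -94 + (-30 + I*√6) = -124 + I*√6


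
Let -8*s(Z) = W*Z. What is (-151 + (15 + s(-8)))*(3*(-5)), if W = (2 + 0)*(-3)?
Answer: 2130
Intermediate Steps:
W = -6 (W = 2*(-3) = -6)
s(Z) = 3*Z/4 (s(Z) = -(-3)*Z/4 = 3*Z/4)
(-151 + (15 + s(-8)))*(3*(-5)) = (-151 + (15 + (¾)*(-8)))*(3*(-5)) = (-151 + (15 - 6))*(-15) = (-151 + 9)*(-15) = -142*(-15) = 2130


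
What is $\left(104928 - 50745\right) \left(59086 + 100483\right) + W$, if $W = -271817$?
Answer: $8645655310$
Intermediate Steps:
$\left(104928 - 50745\right) \left(59086 + 100483\right) + W = \left(104928 - 50745\right) \left(59086 + 100483\right) - 271817 = 54183 \cdot 159569 - 271817 = 8645927127 - 271817 = 8645655310$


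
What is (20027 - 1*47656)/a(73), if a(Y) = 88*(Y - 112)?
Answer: 27629/3432 ≈ 8.0504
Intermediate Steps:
a(Y) = -9856 + 88*Y (a(Y) = 88*(-112 + Y) = -9856 + 88*Y)
(20027 - 1*47656)/a(73) = (20027 - 1*47656)/(-9856 + 88*73) = (20027 - 47656)/(-9856 + 6424) = -27629/(-3432) = -27629*(-1/3432) = 27629/3432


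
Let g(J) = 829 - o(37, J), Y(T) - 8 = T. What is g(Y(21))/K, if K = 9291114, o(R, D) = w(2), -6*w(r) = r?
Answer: 1244/13936671 ≈ 8.9261e-5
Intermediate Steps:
w(r) = -r/6
Y(T) = 8 + T
o(R, D) = -1/3 (o(R, D) = -1/6*2 = -1/3)
g(J) = 2488/3 (g(J) = 829 - 1*(-1/3) = 829 + 1/3 = 2488/3)
g(Y(21))/K = (2488/3)/9291114 = (2488/3)*(1/9291114) = 1244/13936671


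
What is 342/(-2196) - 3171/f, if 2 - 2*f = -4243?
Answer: -284793/172630 ≈ -1.6497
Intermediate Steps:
f = 4245/2 (f = 1 - ½*(-4243) = 1 + 4243/2 = 4245/2 ≈ 2122.5)
342/(-2196) - 3171/f = 342/(-2196) - 3171/4245/2 = 342*(-1/2196) - 3171*2/4245 = -19/122 - 2114/1415 = -284793/172630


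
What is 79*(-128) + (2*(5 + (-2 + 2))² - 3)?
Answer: -10065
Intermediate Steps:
79*(-128) + (2*(5 + (-2 + 2))² - 3) = -10112 + (2*(5 + 0)² - 3) = -10112 + (2*5² - 3) = -10112 + (2*25 - 3) = -10112 + (50 - 3) = -10112 + 47 = -10065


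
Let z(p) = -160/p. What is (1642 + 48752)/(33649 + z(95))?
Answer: 957486/639299 ≈ 1.4977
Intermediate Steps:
(1642 + 48752)/(33649 + z(95)) = (1642 + 48752)/(33649 - 160/95) = 50394/(33649 - 160*1/95) = 50394/(33649 - 32/19) = 50394/(639299/19) = 50394*(19/639299) = 957486/639299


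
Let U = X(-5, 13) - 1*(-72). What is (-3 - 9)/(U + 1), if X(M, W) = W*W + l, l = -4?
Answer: -6/119 ≈ -0.050420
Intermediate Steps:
X(M, W) = -4 + W² (X(M, W) = W*W - 4 = W² - 4 = -4 + W²)
U = 237 (U = (-4 + 13²) - 1*(-72) = (-4 + 169) + 72 = 165 + 72 = 237)
(-3 - 9)/(U + 1) = (-3 - 9)/(237 + 1) = -12/238 = (1/238)*(-12) = -6/119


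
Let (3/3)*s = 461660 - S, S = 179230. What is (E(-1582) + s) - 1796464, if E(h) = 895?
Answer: -1513139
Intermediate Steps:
s = 282430 (s = 461660 - 1*179230 = 461660 - 179230 = 282430)
(E(-1582) + s) - 1796464 = (895 + 282430) - 1796464 = 283325 - 1796464 = -1513139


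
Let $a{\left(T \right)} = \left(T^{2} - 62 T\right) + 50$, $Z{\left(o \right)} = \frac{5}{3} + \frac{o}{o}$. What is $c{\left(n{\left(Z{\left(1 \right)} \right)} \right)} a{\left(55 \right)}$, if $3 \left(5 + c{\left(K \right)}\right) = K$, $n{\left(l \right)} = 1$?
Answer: $\frac{4690}{3} \approx 1563.3$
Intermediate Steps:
$Z{\left(o \right)} = \frac{8}{3}$ ($Z{\left(o \right)} = 5 \cdot \frac{1}{3} + 1 = \frac{5}{3} + 1 = \frac{8}{3}$)
$c{\left(K \right)} = -5 + \frac{K}{3}$
$a{\left(T \right)} = 50 + T^{2} - 62 T$
$c{\left(n{\left(Z{\left(1 \right)} \right)} \right)} a{\left(55 \right)} = \left(-5 + \frac{1}{3} \cdot 1\right) \left(50 + 55^{2} - 3410\right) = \left(-5 + \frac{1}{3}\right) \left(50 + 3025 - 3410\right) = \left(- \frac{14}{3}\right) \left(-335\right) = \frac{4690}{3}$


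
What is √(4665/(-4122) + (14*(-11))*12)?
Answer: I*√3490931418/1374 ≈ 43.002*I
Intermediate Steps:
√(4665/(-4122) + (14*(-11))*12) = √(4665*(-1/4122) - 154*12) = √(-1555/1374 - 1848) = √(-2540707/1374) = I*√3490931418/1374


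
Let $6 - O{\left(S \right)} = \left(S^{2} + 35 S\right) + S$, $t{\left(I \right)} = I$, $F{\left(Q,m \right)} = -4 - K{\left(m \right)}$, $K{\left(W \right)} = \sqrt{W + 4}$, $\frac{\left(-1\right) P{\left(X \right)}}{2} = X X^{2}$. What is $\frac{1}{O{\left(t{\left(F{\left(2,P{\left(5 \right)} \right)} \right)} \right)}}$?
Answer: $- \frac{i}{- 380 i + 28 \sqrt{246}} \approx 0.0011267 - 0.0013021 i$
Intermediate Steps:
$P{\left(X \right)} = - 2 X^{3}$ ($P{\left(X \right)} = - 2 X X^{2} = - 2 X^{3}$)
$K{\left(W \right)} = \sqrt{4 + W}$
$F{\left(Q,m \right)} = -4 - \sqrt{4 + m}$
$O{\left(S \right)} = 6 - S^{2} - 36 S$ ($O{\left(S \right)} = 6 - \left(\left(S^{2} + 35 S\right) + S\right) = 6 - \left(S^{2} + 36 S\right) = 6 - S^{2} - 36 S$)
$\frac{1}{O{\left(t{\left(F{\left(2,P{\left(5 \right)} \right)} \right)} \right)}} = \frac{1}{6 - \left(-4 - \sqrt{4 - 2 \cdot 5^{3}}\right)^{2} - 36 \left(-4 - \sqrt{4 - 2 \cdot 5^{3}}\right)} = \frac{1}{6 - \left(-4 - \sqrt{4 - 250}\right)^{2} - 36 \left(-4 - \sqrt{4 - 250}\right)} = \frac{1}{6 - \left(-4 - \sqrt{-246}\right)^{2} - 36 \left(-4 - \sqrt{-246}\right)} = \frac{1}{6 - \left(-4 - i \sqrt{246}\right)^{2} - 36 \left(-4 - i \sqrt{246}\right)} = \frac{1}{6 - \left(-4 - i \sqrt{246}\right)^{2} + \left(144 + 36 i \sqrt{246}\right)} = \frac{1}{150 - \left(-4 - i \sqrt{246}\right)^{2} + 36 i \sqrt{246}}$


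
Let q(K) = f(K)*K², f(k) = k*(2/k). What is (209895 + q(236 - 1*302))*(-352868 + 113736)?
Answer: -52275929124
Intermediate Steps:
f(k) = 2
q(K) = 2*K²
(209895 + q(236 - 1*302))*(-352868 + 113736) = (209895 + 2*(236 - 1*302)²)*(-352868 + 113736) = (209895 + 2*(236 - 302)²)*(-239132) = (209895 + 2*(-66)²)*(-239132) = (209895 + 2*4356)*(-239132) = (209895 + 8712)*(-239132) = 218607*(-239132) = -52275929124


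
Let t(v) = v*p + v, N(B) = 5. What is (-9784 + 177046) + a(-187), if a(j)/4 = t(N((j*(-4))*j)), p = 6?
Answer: 167402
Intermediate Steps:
t(v) = 7*v (t(v) = v*6 + v = 6*v + v = 7*v)
a(j) = 140 (a(j) = 4*(7*5) = 4*35 = 140)
(-9784 + 177046) + a(-187) = (-9784 + 177046) + 140 = 167262 + 140 = 167402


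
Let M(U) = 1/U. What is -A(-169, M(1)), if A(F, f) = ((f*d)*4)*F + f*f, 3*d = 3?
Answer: 675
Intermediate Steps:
d = 1 (d = (⅓)*3 = 1)
A(F, f) = f² + 4*F*f (A(F, f) = ((f*1)*4)*F + f*f = (f*4)*F + f² = (4*f)*F + f² = 4*F*f + f² = f² + 4*F*f)
-A(-169, M(1)) = -(1/1 + 4*(-169))/1 = -(1 - 676) = -(-675) = -1*(-675) = 675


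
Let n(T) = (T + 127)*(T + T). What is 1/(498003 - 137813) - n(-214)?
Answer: -13412034839/360190 ≈ -37236.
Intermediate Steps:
n(T) = 2*T*(127 + T) (n(T) = (127 + T)*(2*T) = 2*T*(127 + T))
1/(498003 - 137813) - n(-214) = 1/(498003 - 137813) - 2*(-214)*(127 - 214) = 1/360190 - 2*(-214)*(-87) = 1/360190 - 1*37236 = 1/360190 - 37236 = -13412034839/360190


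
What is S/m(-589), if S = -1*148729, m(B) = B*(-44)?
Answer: -148729/25916 ≈ -5.7389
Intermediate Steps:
m(B) = -44*B
S = -148729
S/m(-589) = -148729/((-44*(-589))) = -148729/25916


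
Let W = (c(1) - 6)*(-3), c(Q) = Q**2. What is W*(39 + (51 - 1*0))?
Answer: 1350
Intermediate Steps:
W = 15 (W = (1**2 - 6)*(-3) = (1 - 6)*(-3) = -5*(-3) = 15)
W*(39 + (51 - 1*0)) = 15*(39 + (51 - 1*0)) = 15*(39 + (51 + 0)) = 15*(39 + 51) = 15*90 = 1350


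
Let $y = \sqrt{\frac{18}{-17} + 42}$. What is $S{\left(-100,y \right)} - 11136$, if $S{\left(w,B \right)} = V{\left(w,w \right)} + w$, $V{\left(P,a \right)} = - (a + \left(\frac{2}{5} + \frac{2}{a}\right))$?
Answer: $- \frac{556819}{50} \approx -11136.0$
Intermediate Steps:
$y = \frac{2 \sqrt{2958}}{17}$ ($y = \sqrt{18 \left(- \frac{1}{17}\right) + 42} = \sqrt{- \frac{18}{17} + 42} = \sqrt{\frac{696}{17}} = \frac{2 \sqrt{2958}}{17} \approx 6.3985$)
$V{\left(P,a \right)} = - \frac{2}{5} - a - \frac{2}{a}$ ($V{\left(P,a \right)} = - (a + \left(2 \cdot \frac{1}{5} + \frac{2}{a}\right)) = - (a + \left(\frac{2}{5} + \frac{2}{a}\right)) = - (\frac{2}{5} + a + \frac{2}{a}) = - \frac{2}{5} - a - \frac{2}{a}$)
$S{\left(w,B \right)} = - \frac{2}{5} - \frac{2}{w}$ ($S{\left(w,B \right)} = \left(- \frac{2}{5} - w - \frac{2}{w}\right) + w = - \frac{2}{5} - \frac{2}{w}$)
$S{\left(-100,y \right)} - 11136 = \left(- \frac{2}{5} - \frac{2}{-100}\right) - 11136 = \left(- \frac{2}{5} - - \frac{1}{50}\right) - 11136 = \left(- \frac{2}{5} + \frac{1}{50}\right) - 11136 = - \frac{19}{50} - 11136 = - \frac{556819}{50}$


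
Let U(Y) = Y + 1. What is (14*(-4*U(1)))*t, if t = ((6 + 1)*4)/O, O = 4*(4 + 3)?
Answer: -112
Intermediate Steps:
U(Y) = 1 + Y
O = 28 (O = 4*7 = 28)
t = 1 (t = ((6 + 1)*4)/28 = (7*4)*(1/28) = 28*(1/28) = 1)
(14*(-4*U(1)))*t = (14*(-4*(1 + 1)))*1 = (14*(-4*2))*1 = (14*(-8))*1 = -112*1 = -112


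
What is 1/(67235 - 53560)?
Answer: 1/13675 ≈ 7.3126e-5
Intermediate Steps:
1/(67235 - 53560) = 1/13675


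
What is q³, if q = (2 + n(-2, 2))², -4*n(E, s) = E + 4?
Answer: 729/64 ≈ 11.391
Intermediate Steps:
n(E, s) = -1 - E/4 (n(E, s) = -(E + 4)/4 = -(4 + E)/4 = -1 - E/4)
q = 9/4 (q = (2 + (-1 - ¼*(-2)))² = (2 + (-1 + ½))² = (2 - ½)² = (3/2)² = 9/4 ≈ 2.2500)
q³ = (9/4)³ = 729/64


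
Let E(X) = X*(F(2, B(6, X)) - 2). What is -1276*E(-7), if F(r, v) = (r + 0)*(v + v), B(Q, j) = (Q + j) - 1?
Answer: -89320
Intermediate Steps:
B(Q, j) = -1 + Q + j
F(r, v) = 2*r*v (F(r, v) = r*(2*v) = 2*r*v)
E(X) = X*(18 + 4*X) (E(X) = X*(2*2*(-1 + 6 + X) - 2) = X*(2*2*(5 + X) - 2) = X*((20 + 4*X) - 2) = X*(18 + 4*X))
-1276*E(-7) = -2552*(-7)*(9 + 2*(-7)) = -2552*(-7)*(9 - 14) = -2552*(-7)*(-5) = -1276*70 = -89320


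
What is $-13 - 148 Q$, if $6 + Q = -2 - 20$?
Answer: $4131$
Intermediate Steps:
$Q = -28$ ($Q = -6 - 22 = -28$)
$-13 - 148 Q = -13 - -4144 = -13 + 4144 = 4131$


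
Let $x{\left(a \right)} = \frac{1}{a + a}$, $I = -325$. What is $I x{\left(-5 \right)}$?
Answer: $\frac{65}{2} \approx 32.5$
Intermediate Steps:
$x{\left(a \right)} = \frac{1}{2 a}$
$I x{\left(-5 \right)} = - 325 \frac{1}{2 \left(-5\right)} = - 325 \cdot \frac{1}{2} \left(- \frac{1}{5}\right) = \left(-325\right) \left(- \frac{1}{10}\right) = \frac{65}{2}$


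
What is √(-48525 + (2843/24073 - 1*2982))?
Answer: 4*I*√1865544910579/24073 ≈ 226.95*I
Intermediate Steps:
√(-48525 + (2843/24073 - 1*2982)) = √(-48525 + (2843*(1/24073) - 2982)) = √(-48525 + (2843/24073 - 2982)) = √(-48525 - 71782843/24073) = √(-1239925168/24073) = 4*I*√1865544910579/24073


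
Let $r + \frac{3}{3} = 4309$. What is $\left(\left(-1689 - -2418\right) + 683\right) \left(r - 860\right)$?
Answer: $4868576$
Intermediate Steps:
$r = 4308$ ($r = -1 + 4309 = 4308$)
$\left(\left(-1689 - -2418\right) + 683\right) \left(r - 860\right) = \left(\left(-1689 - -2418\right) + 683\right) \left(4308 - 860\right) = \left(\left(-1689 + 2418\right) + 683\right) 3448 = \left(729 + 683\right) 3448 = 1412 \cdot 3448 = 4868576$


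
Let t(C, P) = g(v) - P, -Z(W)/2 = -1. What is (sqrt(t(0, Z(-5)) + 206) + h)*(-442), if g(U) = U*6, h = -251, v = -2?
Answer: 110942 - 3536*sqrt(3) ≈ 1.0482e+5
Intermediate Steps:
g(U) = 6*U
Z(W) = 2 (Z(W) = -2*(-1) = 2)
t(C, P) = -12 - P (t(C, P) = 6*(-2) - P = -12 - P)
(sqrt(t(0, Z(-5)) + 206) + h)*(-442) = (sqrt((-12 - 1*2) + 206) - 251)*(-442) = (sqrt((-12 - 2) + 206) - 251)*(-442) = (sqrt(-14 + 206) - 251)*(-442) = (sqrt(192) - 251)*(-442) = (8*sqrt(3) - 251)*(-442) = (-251 + 8*sqrt(3))*(-442) = 110942 - 3536*sqrt(3)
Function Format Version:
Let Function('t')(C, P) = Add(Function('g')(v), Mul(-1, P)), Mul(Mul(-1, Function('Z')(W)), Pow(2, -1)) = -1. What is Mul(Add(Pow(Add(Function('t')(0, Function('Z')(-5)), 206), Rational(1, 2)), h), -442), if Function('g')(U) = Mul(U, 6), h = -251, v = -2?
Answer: Add(110942, Mul(-3536, Pow(3, Rational(1, 2)))) ≈ 1.0482e+5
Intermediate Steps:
Function('g')(U) = Mul(6, U)
Function('Z')(W) = 2 (Function('Z')(W) = Mul(-2, -1) = 2)
Function('t')(C, P) = Add(-12, Mul(-1, P)) (Function('t')(C, P) = Add(Mul(6, -2), Mul(-1, P)) = Add(-12, Mul(-1, P)))
Mul(Add(Pow(Add(Function('t')(0, Function('Z')(-5)), 206), Rational(1, 2)), h), -442) = Mul(Add(Pow(Add(Add(-12, Mul(-1, 2)), 206), Rational(1, 2)), -251), -442) = Mul(Add(Pow(Add(Add(-12, -2), 206), Rational(1, 2)), -251), -442) = Mul(Add(Pow(Add(-14, 206), Rational(1, 2)), -251), -442) = Mul(Add(Pow(192, Rational(1, 2)), -251), -442) = Mul(Add(Mul(8, Pow(3, Rational(1, 2))), -251), -442) = Mul(Add(-251, Mul(8, Pow(3, Rational(1, 2)))), -442) = Add(110942, Mul(-3536, Pow(3, Rational(1, 2))))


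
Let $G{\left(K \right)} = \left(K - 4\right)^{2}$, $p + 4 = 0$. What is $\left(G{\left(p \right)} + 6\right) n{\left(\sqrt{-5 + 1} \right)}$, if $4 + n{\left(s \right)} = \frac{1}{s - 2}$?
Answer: $- \frac{595}{2} - \frac{35 i}{2} \approx -297.5 - 17.5 i$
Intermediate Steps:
$p = -4$ ($p = -4 + 0 = -4$)
$n{\left(s \right)} = -4 + \frac{1}{-2 + s}$ ($n{\left(s \right)} = -4 + \frac{1}{s - 2} = -4 + \frac{1}{-2 + s}$)
$G{\left(K \right)} = \left(-4 + K\right)^{2}$
$\left(G{\left(p \right)} + 6\right) n{\left(\sqrt{-5 + 1} \right)} = \left(\left(-4 - 4\right)^{2} + 6\right) \frac{9 - 4 \sqrt{-5 + 1}}{-2 + \sqrt{-5 + 1}} = \left(\left(-8\right)^{2} + 6\right) \frac{9 - 4 \sqrt{-4}}{-2 + \sqrt{-4}} = \left(64 + 6\right) \frac{9 - 4 \cdot 2 i}{-2 + 2 i} = 70 \frac{-2 - 2 i}{8} \left(9 - 8 i\right) = 70 \frac{\left(-2 - 2 i\right) \left(9 - 8 i\right)}{8} = \frac{35 \left(-2 - 2 i\right) \left(9 - 8 i\right)}{4}$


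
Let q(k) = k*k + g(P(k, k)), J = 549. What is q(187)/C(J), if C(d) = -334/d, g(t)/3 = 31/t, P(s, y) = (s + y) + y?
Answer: -1795019733/31229 ≈ -57479.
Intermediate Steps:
P(s, y) = s + 2*y
g(t) = 93/t (g(t) = 3*(31/t) = 93/t)
q(k) = k² + 31/k (q(k) = k*k + 93/(k + 2*k) = k² + 93/((3*k)) = k² + 93*(1/(3*k)) = k² + 31/k)
q(187)/C(J) = ((31 + 187³)/187)/((-334/549)) = ((31 + 6539203)/187)/((-334*1/549)) = ((1/187)*6539234)/(-334/549) = (6539234/187)*(-549/334) = -1795019733/31229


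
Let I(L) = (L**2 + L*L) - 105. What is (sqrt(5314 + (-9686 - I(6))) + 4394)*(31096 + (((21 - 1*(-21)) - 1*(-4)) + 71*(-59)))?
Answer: 118431482 + 26953*I*sqrt(4339) ≈ 1.1843e+8 + 1.7754e+6*I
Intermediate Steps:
I(L) = -105 + 2*L**2 (I(L) = (L**2 + L**2) - 105 = 2*L**2 - 105 = -105 + 2*L**2)
(sqrt(5314 + (-9686 - I(6))) + 4394)*(31096 + (((21 - 1*(-21)) - 1*(-4)) + 71*(-59))) = (sqrt(5314 + (-9686 - (-105 + 2*6**2))) + 4394)*(31096 + (((21 - 1*(-21)) - 1*(-4)) + 71*(-59))) = (sqrt(5314 + (-9686 - (-105 + 2*36))) + 4394)*(31096 + (((21 + 21) + 4) - 4189)) = (sqrt(5314 + (-9686 - (-105 + 72))) + 4394)*(31096 + ((42 + 4) - 4189)) = (sqrt(5314 + (-9686 - 1*(-33))) + 4394)*(31096 + (46 - 4189)) = (sqrt(5314 + (-9686 + 33)) + 4394)*(31096 - 4143) = (sqrt(5314 - 9653) + 4394)*26953 = (sqrt(-4339) + 4394)*26953 = (I*sqrt(4339) + 4394)*26953 = (4394 + I*sqrt(4339))*26953 = 118431482 + 26953*I*sqrt(4339)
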